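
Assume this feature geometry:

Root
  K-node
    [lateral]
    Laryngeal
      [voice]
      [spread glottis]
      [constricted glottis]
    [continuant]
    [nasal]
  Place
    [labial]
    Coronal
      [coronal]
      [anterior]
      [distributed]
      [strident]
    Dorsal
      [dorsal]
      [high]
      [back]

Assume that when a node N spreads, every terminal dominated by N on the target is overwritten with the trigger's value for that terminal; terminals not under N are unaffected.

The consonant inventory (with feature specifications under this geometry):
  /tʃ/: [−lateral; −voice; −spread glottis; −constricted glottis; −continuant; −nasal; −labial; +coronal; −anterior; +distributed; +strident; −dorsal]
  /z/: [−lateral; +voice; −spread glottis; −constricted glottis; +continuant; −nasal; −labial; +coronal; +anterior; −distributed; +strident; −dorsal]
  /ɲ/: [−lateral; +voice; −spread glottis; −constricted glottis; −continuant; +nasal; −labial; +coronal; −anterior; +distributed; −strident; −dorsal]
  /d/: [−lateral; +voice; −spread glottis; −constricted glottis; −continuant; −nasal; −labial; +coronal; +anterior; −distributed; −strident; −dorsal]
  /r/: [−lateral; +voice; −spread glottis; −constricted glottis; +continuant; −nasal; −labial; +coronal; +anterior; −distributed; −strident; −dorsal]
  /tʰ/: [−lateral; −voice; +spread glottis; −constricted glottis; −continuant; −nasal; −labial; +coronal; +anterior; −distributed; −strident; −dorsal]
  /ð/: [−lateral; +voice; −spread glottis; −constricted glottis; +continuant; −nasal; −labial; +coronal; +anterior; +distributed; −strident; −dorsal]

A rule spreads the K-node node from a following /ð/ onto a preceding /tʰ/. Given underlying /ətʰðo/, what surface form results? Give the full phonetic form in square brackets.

[ərðo]

The K-node node dominates the terminals [lateral], [voice], [spread glottis], [constricted glottis], [continuant], [nasal].
The target acquires /ð/'s values for everything under K-node — [−lateral], [+voice], [−spread glottis], [−constricted glottis], [+continuant], [−nasal] — while keeping its own [labial], [coronal], [anterior], ….
Among the inventory, only /r/ has exactly this specification, giving the surface form [ərðo].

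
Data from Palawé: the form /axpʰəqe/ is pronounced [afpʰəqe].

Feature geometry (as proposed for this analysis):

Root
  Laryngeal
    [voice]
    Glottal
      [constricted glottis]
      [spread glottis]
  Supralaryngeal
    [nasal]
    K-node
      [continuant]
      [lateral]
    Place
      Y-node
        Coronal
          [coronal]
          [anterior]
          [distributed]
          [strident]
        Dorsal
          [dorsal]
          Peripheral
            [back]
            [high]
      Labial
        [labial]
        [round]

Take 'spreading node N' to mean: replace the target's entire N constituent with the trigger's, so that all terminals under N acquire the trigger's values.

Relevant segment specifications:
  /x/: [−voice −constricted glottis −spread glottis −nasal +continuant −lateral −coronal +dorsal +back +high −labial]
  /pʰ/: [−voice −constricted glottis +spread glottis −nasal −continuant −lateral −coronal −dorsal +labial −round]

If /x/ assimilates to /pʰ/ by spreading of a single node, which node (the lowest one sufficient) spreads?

Feature comparison: [labial], [round], [dorsal], [high], [back] differ between /x/ and [f]; the remaining terminals match.
In this geometry the lowest node dominating all of them is Place: every daughter of Place dominates only a proper subset, so no lower node suffices.
Spreading Place from /pʰ/ overwrites each of those terminals with /pʰ/'s values, yielding exactly [f].
[continuant] — on which /pʰ/ differs from /x/ — is unchanged, so neither Supralaryngeal nor anything higher can have spread; the constituent is no larger than Place.

Place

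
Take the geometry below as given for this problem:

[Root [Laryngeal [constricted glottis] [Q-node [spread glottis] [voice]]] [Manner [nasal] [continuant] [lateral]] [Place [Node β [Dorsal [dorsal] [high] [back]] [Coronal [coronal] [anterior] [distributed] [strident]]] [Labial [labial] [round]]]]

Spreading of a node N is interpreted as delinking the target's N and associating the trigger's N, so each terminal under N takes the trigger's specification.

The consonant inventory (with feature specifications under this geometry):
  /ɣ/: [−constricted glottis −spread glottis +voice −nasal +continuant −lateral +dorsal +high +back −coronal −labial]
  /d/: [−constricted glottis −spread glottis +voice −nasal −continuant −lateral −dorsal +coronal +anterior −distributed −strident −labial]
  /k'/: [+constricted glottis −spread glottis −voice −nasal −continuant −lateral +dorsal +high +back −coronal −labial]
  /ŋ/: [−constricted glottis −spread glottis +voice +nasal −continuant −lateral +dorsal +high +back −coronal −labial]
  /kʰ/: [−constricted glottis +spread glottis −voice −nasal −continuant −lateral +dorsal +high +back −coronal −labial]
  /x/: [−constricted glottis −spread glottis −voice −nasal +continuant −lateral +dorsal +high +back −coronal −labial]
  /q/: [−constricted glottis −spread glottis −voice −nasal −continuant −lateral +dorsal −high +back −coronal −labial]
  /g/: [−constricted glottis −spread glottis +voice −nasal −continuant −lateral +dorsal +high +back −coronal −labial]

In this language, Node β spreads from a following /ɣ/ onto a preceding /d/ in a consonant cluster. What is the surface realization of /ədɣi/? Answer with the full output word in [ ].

[əgɣi]

Node β immediately or transitively dominates [dorsal], [high], [back], [coronal], [anterior], [distributed], [strident].
Spreading Node β from /ɣ/ onto /d/ replaces those values with /ɣ/'s: [+dorsal], [+high], [+back], [−coronal]. Features outside Node β ([constricted glottis], [spread glottis], [voice], …) stay as in /d/.
This feature bundle is that of [g], so /ədɣi/ surfaces as [əgɣi].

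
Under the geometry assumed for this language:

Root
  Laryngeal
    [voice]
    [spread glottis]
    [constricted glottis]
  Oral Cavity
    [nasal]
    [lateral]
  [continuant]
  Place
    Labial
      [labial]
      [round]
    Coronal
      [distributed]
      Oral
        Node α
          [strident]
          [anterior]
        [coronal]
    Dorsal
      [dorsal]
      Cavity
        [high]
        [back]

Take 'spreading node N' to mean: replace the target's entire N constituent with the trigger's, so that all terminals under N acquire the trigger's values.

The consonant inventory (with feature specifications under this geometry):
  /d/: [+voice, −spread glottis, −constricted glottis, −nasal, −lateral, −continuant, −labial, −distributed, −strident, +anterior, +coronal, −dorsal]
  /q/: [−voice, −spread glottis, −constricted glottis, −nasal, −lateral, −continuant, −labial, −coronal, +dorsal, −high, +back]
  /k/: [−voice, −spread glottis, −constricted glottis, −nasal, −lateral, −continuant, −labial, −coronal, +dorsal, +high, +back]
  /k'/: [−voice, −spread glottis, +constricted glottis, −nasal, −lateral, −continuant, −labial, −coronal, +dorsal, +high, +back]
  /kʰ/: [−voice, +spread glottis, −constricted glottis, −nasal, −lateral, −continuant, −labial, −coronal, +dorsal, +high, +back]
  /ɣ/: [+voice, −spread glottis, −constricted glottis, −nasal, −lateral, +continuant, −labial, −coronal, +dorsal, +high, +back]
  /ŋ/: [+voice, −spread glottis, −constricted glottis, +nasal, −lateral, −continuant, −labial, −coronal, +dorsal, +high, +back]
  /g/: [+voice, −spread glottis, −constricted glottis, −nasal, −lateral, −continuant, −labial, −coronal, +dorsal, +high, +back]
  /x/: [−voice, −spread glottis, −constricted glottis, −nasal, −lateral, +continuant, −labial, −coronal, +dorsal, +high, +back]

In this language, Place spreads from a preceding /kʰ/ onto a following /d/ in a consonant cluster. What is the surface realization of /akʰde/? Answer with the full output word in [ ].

[akʰge]

Terminals under Place in this geometry: [labial], [round], [distributed], [strident], [anterior], [coronal], [dorsal], [high], [back].
The target acquires /kʰ/'s values for everything under Place — [−labial], [−coronal], [+dorsal], [+high], [+back] — while keeping its own [voice], [spread glottis], [constricted glottis], ….
Among the inventory, only /g/ has exactly this specification, giving the surface form [akʰge].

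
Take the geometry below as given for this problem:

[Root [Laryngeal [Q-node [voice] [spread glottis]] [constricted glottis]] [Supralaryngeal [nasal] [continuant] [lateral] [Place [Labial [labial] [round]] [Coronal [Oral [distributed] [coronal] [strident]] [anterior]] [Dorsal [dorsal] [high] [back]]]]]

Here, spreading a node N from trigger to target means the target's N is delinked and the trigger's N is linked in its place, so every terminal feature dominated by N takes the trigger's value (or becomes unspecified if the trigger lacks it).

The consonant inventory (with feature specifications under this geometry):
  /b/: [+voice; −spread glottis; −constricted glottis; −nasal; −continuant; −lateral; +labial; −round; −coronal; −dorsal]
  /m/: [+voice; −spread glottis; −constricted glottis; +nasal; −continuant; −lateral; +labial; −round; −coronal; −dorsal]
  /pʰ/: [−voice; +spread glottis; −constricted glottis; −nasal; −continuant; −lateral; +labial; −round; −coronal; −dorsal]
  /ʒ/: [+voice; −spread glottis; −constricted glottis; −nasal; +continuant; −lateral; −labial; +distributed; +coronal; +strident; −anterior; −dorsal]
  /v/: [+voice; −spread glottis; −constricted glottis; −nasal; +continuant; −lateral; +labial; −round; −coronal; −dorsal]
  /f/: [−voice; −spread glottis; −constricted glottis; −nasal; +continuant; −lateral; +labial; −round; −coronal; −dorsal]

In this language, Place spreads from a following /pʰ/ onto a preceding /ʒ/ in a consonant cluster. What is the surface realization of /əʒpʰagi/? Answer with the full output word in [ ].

Place immediately or transitively dominates [labial], [round], [distributed], [coronal], [strident], [anterior], [dorsal], [high], [back].
The target acquires /pʰ/'s values for everything under Place — [+labial], [−round], [−coronal], [−dorsal] — while keeping its own [voice], [spread glottis], [constricted glottis], ….
Among the inventory, only /v/ has exactly this specification, giving the surface form [əvpʰagi].

[əvpʰagi]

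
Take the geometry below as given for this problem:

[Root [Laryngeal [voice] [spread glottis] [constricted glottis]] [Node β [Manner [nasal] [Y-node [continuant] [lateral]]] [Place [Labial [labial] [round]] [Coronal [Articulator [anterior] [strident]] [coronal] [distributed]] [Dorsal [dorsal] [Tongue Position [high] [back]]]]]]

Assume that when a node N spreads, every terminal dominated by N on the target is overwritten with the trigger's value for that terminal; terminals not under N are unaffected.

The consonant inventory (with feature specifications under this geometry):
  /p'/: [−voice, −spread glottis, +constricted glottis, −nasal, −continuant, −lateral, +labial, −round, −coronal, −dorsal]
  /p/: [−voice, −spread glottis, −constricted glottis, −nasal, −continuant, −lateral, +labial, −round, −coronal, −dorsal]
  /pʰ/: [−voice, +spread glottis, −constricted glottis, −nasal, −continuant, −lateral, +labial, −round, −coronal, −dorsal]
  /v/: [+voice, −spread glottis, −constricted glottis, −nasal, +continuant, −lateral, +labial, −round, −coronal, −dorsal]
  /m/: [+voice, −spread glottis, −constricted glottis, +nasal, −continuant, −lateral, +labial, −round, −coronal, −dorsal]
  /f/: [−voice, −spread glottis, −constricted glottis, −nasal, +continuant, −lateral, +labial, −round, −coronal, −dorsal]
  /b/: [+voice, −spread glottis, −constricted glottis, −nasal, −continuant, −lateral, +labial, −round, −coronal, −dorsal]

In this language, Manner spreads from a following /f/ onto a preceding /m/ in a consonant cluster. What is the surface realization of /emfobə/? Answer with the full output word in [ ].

Manner immediately or transitively dominates [nasal], [continuant], [lateral].
After delinking /m/'s Manner and linking /f/'s, the affected terminals become [−nasal], [+continuant], [−lateral]; [voice], [spread glottis], [constricted glottis], … (outside Manner) are retained from /m/.
The resulting bundle matches /v/ in the inventory; substituting it for /m/ gives [evfobə].

[evfobə]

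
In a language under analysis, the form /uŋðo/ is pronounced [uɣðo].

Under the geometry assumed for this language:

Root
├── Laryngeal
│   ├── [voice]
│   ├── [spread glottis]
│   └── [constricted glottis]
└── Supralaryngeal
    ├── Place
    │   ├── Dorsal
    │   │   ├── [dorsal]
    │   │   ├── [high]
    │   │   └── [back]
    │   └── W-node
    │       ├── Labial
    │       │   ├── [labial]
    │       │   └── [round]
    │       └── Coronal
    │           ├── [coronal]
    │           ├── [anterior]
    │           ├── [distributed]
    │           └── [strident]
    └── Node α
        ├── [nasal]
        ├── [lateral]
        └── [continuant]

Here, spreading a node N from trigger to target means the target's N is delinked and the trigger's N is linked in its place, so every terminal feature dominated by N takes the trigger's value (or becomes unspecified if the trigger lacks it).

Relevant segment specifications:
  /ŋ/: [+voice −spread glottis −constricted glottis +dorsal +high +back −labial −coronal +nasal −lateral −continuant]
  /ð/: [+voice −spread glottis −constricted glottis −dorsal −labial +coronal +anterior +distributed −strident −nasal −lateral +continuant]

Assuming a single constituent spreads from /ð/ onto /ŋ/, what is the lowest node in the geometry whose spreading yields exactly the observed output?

Node α

Feature comparison: [nasal], [continuant] differ between /ŋ/ and [ɣ]; the remaining terminals match.
The smallest constituent containing every changed terminal is Node α — each of its daughters lacks at least one of the affected features.
Delinking /ŋ/'s Node α and associating /ð/'s Node α gives precisely the feature bundle of [ɣ].
[coronal], [dorsal] — on which /ð/ differs from /ŋ/ — are unchanged, so neither Supralaryngeal nor anything higher can have spread; the constituent is no larger than Node α.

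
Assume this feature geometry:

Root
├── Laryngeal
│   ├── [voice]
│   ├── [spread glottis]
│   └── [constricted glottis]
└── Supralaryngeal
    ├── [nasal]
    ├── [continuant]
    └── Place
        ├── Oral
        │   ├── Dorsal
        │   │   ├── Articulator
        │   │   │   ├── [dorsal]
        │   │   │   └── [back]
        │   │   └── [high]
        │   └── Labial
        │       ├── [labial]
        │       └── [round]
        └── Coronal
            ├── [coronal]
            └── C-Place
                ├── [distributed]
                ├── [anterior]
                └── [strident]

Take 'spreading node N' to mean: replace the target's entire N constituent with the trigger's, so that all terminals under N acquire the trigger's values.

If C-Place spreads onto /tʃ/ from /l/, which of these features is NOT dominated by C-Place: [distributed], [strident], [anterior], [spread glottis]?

[spread glottis]

The terminals dominated by C-Place are [distributed], [anterior], [strident].
Spreading C-Place replaces [distributed], [anterior], [strident] with the trigger's values, since each sits inside the C-Place constituent.
[spread glottis] attaches under Laryngeal, not under C-Place, so /tʃ/ retains its own value for [spread glottis].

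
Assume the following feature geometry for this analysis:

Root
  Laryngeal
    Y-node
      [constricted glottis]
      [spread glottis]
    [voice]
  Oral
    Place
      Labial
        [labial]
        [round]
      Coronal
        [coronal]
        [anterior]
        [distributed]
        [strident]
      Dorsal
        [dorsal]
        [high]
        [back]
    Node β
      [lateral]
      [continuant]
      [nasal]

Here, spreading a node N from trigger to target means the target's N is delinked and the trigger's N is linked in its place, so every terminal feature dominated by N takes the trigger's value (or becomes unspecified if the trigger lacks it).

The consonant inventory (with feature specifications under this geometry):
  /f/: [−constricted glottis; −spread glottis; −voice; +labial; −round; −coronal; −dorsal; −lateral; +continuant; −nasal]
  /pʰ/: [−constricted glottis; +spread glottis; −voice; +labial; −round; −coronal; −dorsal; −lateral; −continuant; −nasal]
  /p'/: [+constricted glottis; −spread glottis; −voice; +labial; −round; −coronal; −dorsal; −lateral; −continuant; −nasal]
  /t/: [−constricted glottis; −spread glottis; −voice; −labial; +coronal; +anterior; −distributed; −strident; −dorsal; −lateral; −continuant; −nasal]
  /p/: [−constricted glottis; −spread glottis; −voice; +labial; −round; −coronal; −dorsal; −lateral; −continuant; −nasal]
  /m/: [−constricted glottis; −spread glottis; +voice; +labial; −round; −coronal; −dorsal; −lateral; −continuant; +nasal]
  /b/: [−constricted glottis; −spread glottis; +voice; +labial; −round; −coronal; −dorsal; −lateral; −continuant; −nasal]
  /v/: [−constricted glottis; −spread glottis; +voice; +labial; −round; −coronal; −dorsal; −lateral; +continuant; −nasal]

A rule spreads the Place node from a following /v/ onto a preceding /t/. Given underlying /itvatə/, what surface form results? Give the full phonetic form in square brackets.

The Place node dominates the terminals [labial], [round], [coronal], [anterior], [distributed], [strident], [dorsal], [high], [back].
After delinking /t/'s Place and linking /v/'s, the affected terminals become [+labial], [−round], [−coronal], [−dorsal]; [constricted glottis], [spread glottis], [voice], … (outside Place) are retained from /t/.
Among the inventory, only /p/ has exactly this specification, giving the surface form [ipvatə].

[ipvatə]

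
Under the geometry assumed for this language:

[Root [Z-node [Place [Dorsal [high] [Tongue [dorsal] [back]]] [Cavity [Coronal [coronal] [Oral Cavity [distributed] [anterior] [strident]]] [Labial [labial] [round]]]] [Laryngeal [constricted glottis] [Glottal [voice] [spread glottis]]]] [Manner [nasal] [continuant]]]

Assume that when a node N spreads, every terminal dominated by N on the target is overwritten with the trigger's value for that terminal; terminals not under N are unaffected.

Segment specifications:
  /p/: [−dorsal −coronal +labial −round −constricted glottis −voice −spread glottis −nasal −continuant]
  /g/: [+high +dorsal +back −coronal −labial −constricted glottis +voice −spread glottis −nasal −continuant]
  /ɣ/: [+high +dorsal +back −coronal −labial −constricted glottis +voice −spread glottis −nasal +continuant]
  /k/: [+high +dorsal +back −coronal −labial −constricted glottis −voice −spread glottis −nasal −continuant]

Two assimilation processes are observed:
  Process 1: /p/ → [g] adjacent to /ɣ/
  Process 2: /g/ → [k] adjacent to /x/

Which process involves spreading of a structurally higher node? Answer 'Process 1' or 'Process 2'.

Process 1

In Process 1, [voice], [labial], [round], [dorsal], [high], [back] change, so the minimal spreading node is Z-node at depth 1.
Process 2: the feature that changes is [voice]; the minimal node is [voice] (depth 4).
Depth 1 < depth 4; Process 1 involves the structurally higher constituent Z-node.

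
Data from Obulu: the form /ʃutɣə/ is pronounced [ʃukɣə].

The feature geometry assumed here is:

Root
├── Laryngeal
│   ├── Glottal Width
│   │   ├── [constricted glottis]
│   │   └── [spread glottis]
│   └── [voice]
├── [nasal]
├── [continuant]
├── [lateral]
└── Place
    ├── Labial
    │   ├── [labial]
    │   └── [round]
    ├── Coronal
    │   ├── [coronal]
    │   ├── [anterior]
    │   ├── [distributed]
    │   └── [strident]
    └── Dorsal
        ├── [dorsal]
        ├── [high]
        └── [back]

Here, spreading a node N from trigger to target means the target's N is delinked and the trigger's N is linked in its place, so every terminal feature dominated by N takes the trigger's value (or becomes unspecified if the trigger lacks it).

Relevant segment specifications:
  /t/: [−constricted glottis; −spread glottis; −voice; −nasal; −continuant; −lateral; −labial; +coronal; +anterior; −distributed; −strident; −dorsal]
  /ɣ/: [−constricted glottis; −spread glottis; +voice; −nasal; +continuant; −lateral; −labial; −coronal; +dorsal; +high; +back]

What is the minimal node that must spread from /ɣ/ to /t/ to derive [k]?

Place

The alternation /t/ → [k] changes [coronal], [anterior], [distributed], [strident], [dorsal], [high], [back] and nothing else.
The smallest constituent containing every changed terminal is Place — each of its daughters lacks at least one of the affected features.
If Place spreads, every terminal under it takes /ɣ/'s value, producing [k] as observed.
[voice], [continuant] — on which /ɣ/ differs from /t/ — are unchanged, so Root cannot have spread; the constituent is no larger than Place.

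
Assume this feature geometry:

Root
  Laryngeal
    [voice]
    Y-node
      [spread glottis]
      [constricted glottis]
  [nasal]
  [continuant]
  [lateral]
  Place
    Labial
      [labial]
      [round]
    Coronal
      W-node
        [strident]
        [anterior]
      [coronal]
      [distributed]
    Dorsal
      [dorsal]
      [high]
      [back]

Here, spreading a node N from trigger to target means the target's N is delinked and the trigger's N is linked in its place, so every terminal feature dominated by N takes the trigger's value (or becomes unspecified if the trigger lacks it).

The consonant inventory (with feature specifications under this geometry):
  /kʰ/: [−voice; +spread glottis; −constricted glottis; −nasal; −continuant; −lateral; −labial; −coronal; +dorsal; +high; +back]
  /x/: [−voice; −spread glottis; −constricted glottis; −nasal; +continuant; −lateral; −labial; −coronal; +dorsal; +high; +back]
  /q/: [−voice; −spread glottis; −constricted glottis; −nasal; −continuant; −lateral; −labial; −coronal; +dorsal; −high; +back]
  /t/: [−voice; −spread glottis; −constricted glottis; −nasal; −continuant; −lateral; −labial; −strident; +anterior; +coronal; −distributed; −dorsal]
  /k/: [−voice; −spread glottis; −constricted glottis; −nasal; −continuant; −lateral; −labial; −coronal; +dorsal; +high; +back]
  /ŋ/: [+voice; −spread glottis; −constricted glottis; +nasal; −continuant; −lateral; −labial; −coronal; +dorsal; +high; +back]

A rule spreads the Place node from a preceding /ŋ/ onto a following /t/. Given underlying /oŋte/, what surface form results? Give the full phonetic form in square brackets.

[oŋke]

Terminals under Place in this geometry: [labial], [round], [strident], [anterior], [coronal], [distributed], [dorsal], [high], [back].
After delinking /t/'s Place and linking /ŋ/'s, the affected terminals become [−labial], [−coronal], [+dorsal], [+high], [+back]; [voice], [spread glottis], [constricted glottis], … (outside Place) are retained from /t/.
Among the inventory, only /k/ has exactly this specification, giving the surface form [oŋke].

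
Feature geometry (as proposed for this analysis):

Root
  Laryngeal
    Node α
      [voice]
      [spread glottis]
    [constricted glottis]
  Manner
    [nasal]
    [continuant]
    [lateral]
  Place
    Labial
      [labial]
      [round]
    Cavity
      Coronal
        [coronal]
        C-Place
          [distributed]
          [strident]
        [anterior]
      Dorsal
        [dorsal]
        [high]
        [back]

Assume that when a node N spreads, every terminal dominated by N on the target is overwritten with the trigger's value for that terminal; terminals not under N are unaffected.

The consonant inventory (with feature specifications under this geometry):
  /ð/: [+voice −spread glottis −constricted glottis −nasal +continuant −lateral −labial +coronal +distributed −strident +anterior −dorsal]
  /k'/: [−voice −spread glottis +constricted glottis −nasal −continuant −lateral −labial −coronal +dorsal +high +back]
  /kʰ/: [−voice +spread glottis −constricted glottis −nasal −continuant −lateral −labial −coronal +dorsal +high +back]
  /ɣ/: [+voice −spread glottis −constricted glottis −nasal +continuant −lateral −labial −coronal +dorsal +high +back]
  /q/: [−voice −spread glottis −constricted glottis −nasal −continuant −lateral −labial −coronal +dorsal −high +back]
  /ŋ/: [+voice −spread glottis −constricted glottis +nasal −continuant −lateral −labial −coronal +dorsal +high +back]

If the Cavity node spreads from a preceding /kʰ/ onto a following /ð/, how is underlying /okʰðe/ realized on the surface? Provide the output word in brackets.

[okʰɣe]

Cavity immediately or transitively dominates [coronal], [distributed], [strident], [anterior], [dorsal], [high], [back].
Spreading Cavity from /kʰ/ onto /ð/ replaces those values with /kʰ/'s: [−coronal], [+dorsal], [+high], [+back]. Features outside Cavity ([voice], [spread glottis], [constricted glottis], …) stay as in /ð/.
This feature bundle is that of [ɣ], so /okʰðe/ surfaces as [okʰɣe].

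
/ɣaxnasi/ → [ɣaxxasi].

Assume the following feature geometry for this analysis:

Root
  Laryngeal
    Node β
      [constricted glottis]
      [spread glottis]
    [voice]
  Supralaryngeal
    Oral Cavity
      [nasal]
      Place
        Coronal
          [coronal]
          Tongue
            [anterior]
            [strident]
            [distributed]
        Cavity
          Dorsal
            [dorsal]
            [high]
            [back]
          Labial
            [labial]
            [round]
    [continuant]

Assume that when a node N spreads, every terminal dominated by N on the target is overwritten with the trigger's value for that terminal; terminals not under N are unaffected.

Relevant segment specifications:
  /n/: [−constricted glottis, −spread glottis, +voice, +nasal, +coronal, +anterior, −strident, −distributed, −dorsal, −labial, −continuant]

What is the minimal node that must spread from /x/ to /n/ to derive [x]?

Comparing /n/ with its surface form [x], the features that change are [voice], [nasal], [continuant], [coronal], [anterior], [distributed], [strident], [dorsal], [high], [back].
Tracing each changed feature up the tree, the paths first meet at Root; any lower node misses at least one of them.
If Root spreads, every terminal under it takes /x/'s value, producing [x] as observed.

Root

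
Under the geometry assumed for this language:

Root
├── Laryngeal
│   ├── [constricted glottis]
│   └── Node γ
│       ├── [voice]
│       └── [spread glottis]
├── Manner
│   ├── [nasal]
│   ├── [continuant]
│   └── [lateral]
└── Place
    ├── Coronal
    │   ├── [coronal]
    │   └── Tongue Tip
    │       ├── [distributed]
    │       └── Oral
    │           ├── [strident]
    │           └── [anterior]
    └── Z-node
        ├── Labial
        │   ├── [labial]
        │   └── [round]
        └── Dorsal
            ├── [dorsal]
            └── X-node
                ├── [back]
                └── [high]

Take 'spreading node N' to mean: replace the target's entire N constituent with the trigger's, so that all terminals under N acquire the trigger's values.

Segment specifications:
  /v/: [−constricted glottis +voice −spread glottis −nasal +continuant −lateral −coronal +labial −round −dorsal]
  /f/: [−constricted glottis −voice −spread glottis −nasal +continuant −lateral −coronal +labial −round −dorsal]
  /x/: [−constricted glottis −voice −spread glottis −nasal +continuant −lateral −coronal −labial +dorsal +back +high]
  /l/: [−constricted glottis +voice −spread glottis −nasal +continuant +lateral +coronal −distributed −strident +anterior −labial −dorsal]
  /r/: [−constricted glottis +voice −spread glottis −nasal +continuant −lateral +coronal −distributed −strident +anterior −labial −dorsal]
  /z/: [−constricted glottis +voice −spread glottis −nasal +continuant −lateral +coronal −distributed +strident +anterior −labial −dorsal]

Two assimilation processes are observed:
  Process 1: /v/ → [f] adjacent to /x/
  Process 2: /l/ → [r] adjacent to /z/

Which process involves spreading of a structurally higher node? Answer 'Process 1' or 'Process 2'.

Process 2

In Process 1, [voice] changes, so the minimal spreading node is [voice] at depth 3.
In Process 2, [lateral] changes, so the minimal spreading node is [lateral] at depth 2.
Depth 2 < depth 3; Process 2 involves the structurally higher constituent [lateral].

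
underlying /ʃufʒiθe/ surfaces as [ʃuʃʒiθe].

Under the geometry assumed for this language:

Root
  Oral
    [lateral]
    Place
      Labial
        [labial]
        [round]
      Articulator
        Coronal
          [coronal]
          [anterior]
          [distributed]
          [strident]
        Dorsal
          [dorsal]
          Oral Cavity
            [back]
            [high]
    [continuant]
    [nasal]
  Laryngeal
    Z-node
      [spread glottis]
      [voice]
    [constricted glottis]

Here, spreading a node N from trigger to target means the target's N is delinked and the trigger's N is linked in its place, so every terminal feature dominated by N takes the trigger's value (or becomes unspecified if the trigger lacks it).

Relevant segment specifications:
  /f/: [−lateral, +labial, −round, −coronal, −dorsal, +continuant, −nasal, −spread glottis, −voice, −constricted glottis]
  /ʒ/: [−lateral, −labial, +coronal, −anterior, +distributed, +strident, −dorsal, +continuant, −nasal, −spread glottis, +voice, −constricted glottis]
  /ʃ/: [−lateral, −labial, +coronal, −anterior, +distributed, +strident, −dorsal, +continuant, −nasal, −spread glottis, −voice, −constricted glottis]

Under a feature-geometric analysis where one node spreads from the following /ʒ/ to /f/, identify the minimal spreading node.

Place

The alternation /f/ → [ʃ] changes [labial], [round], [coronal], [anterior], [distributed], [strident] and nothing else.
The smallest constituent containing every changed terminal is Place — each of its daughters lacks at least one of the affected features.
Delinking /f/'s Place and associating /ʒ/'s Place gives precisely the feature bundle of [ʃ].
[voice], a feature on which the two segments disagree outside Place, is unchanged — nothing dominating it spread, and Place is the minimal sufficient constituent.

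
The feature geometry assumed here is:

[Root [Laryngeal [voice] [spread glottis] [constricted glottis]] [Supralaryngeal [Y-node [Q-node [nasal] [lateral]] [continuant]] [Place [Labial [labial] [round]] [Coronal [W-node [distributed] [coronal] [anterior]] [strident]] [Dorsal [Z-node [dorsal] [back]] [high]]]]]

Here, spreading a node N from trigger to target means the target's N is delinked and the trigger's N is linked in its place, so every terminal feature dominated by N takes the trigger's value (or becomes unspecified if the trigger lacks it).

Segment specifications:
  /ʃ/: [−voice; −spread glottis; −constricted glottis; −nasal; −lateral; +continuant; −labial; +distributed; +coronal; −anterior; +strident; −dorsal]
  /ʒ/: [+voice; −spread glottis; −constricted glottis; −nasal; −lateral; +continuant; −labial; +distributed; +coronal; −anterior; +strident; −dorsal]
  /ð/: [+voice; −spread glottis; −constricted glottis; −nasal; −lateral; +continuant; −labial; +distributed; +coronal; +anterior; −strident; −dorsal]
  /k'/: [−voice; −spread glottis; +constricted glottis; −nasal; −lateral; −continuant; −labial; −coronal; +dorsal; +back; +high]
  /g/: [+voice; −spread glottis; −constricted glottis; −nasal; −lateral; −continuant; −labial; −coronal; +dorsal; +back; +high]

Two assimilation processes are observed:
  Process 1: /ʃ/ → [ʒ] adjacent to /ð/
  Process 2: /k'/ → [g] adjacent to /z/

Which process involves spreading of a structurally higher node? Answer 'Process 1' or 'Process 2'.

Process 1 alters [voice]; the lowest dominating node is [voice] (depth 2 from Root).
Process 2: the features that change are [voice], [constricted glottis]; the minimal node is Laryngeal (depth 1).
Depth 1 < depth 2; Process 2 involves the structurally higher constituent Laryngeal.

Process 2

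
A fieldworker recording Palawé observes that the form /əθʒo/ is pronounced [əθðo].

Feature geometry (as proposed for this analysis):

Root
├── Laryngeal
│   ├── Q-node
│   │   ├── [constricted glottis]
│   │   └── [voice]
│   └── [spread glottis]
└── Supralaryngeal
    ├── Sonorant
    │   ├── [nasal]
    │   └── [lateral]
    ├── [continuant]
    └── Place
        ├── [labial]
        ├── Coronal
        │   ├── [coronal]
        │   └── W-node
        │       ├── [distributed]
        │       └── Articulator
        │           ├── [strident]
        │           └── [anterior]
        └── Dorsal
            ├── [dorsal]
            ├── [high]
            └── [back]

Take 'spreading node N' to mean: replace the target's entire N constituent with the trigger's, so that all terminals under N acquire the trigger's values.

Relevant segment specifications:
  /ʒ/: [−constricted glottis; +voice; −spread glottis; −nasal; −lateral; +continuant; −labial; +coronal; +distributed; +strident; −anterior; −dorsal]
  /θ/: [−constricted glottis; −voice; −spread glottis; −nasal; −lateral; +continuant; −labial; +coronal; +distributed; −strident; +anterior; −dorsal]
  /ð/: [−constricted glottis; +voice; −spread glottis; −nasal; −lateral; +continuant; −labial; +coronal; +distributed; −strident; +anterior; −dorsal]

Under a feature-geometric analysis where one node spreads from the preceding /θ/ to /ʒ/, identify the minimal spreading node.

Articulator

Feature comparison: [anterior], [strident] differ between /ʒ/ and [ð]; the remaining terminals match.
In this geometry the lowest node dominating all of them is Articulator: every daughter of Articulator dominates only a proper subset, so no lower node suffices.
Spreading Articulator from /θ/ overwrites each of those terminals with /θ/'s values, yielding exactly [ð].
[voice], a feature on which the two segments disagree outside Articulator, is unchanged — nothing dominating it spread, and Articulator is the minimal sufficient constituent.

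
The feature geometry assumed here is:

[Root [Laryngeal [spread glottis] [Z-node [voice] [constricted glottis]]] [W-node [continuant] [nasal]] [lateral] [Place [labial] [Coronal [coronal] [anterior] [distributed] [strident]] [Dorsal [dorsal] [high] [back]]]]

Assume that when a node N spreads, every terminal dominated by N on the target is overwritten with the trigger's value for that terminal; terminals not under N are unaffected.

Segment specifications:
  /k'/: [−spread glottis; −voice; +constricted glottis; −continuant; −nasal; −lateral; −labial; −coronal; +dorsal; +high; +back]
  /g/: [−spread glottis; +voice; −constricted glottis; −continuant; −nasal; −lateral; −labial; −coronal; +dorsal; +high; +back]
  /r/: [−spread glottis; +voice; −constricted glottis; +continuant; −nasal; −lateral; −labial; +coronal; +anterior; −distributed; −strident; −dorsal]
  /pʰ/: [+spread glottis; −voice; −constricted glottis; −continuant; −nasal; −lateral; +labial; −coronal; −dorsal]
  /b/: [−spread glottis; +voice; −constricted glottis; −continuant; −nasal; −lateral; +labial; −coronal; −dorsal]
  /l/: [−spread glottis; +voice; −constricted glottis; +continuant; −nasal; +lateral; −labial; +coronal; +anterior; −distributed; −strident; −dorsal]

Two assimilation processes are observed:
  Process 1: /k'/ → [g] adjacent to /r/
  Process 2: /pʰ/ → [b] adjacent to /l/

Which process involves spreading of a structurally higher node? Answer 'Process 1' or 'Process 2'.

Process 1: the features that change are [voice], [constricted glottis]; the minimal node is Z-node (depth 2).
In Process 2, [voice], [spread glottis] change, so the minimal spreading node is Laryngeal at depth 1.
Laryngeal (depth 1) sits above Z-node (depth 2), making Process 2 the one with the higher spreading node.

Process 2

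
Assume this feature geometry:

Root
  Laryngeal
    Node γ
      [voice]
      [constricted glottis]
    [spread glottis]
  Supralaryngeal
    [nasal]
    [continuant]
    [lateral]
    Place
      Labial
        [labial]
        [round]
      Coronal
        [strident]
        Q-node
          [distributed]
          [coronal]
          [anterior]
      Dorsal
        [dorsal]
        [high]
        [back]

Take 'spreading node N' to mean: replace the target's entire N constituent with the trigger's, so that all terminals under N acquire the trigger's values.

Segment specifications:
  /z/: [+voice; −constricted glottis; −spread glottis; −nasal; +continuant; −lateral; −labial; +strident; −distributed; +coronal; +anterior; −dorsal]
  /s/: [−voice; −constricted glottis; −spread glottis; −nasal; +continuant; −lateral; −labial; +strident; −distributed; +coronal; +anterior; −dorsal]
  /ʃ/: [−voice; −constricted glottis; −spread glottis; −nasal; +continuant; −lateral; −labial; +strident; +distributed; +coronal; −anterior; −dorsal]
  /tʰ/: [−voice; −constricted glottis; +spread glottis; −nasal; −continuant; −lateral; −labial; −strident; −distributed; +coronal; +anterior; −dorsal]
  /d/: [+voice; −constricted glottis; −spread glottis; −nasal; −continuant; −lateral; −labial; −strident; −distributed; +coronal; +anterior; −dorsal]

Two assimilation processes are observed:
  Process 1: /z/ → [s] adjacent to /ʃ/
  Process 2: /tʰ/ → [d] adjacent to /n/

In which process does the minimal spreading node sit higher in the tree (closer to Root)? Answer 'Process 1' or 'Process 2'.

Process 1: the feature that changes is [voice]; the minimal node is [voice] (depth 3).
Process 2: the features that change are [voice], [spread glottis]; the minimal node is Laryngeal (depth 1).
Laryngeal (depth 1) sits above [voice] (depth 3), making Process 2 the one with the higher spreading node.

Process 2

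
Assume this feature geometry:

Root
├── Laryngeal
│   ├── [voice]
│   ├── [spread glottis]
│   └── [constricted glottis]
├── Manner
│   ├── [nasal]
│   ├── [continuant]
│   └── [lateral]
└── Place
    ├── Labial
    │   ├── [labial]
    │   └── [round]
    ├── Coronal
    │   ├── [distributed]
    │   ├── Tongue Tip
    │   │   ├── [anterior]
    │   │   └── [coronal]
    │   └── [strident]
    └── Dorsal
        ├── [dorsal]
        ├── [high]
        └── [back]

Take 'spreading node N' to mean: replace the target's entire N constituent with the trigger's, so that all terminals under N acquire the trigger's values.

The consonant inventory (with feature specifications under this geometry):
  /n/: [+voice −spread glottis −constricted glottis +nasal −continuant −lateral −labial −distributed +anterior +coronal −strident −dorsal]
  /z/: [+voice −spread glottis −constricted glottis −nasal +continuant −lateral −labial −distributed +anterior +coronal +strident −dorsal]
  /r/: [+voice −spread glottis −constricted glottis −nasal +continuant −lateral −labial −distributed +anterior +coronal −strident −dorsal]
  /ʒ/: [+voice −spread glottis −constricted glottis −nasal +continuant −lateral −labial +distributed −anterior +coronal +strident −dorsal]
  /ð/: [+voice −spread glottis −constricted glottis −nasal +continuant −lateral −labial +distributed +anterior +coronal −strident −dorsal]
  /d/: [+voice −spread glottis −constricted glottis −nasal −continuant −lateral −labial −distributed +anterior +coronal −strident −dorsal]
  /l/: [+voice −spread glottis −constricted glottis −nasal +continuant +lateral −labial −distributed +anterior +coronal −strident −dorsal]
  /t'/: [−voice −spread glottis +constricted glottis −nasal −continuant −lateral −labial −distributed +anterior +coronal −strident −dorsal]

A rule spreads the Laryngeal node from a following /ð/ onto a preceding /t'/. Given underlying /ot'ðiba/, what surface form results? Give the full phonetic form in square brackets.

[odðiba]

The Laryngeal node dominates the terminals [voice], [spread glottis], [constricted glottis].
The target acquires /ð/'s values for everything under Laryngeal — [+voice], [−spread glottis], [−constricted glottis] — while keeping its own [nasal], [continuant], [lateral], ….
Among the inventory, only /d/ has exactly this specification, giving the surface form [odðiba].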